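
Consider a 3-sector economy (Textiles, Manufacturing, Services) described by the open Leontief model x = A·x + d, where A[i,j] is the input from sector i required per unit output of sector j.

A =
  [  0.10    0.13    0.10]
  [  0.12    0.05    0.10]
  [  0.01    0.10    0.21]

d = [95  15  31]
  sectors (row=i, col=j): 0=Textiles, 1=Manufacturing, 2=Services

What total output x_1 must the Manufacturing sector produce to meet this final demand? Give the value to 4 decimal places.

35.1509

Form M = I − A:
  [  0.90   -0.13   -0.10]
  [ -0.12    0.95   -0.10]
  [ -0.01   -0.10    0.79]
Leontief inverse L = M⁻¹:
  [  1.1360    0.1729    0.1657]
  [  0.1470    1.0892    0.1565]
  [  0.0330    0.1401    1.2877]
Total output x = L · d:
  x_0 = 1.1360·95 + 0.1729·15 + 0.1657·31 = 115.6500
  x_1 = 0.1470·95 + 1.0892·15 + 0.1565·31 = 35.1509
  x_2 = 0.0330·95 + 0.1401·15 + 1.2877·31 = 45.1539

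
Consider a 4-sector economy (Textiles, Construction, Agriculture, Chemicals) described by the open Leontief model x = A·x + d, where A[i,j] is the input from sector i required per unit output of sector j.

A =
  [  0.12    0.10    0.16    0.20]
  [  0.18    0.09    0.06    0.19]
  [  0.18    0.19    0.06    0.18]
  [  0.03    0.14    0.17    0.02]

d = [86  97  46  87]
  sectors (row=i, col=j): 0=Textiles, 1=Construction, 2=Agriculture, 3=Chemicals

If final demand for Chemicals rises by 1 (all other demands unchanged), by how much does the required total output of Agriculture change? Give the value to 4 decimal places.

0.3550

Form M = I − A:
  [  0.88   -0.10   -0.16   -0.20]
  [ -0.18    0.91   -0.06   -0.19]
  [ -0.18   -0.19    0.94   -0.18]
  [ -0.03   -0.14   -0.17    0.98]
Leontief inverse L = M⁻¹:
  [  1.2617    0.2562    0.2965    0.3616]
  [  0.3002    1.2227    0.1894    0.3331]
  [  0.3288    0.3425    1.2059    0.3550]
  [  0.1385    0.2419    0.2453    1.1406]
Total output x = L · d:
  x_0 = 1.2617·86 + 0.2562·97 + 0.2965·46 + 0.3616·87 = 178.4640
  x_1 = 0.3002·86 + 1.2227·97 + 0.1894·46 + 0.3331·87 = 182.1060
  x_2 = 0.3288·86 + 0.3425·97 + 1.2059·46 + 0.3550·87 = 147.8576
  x_3 = 0.1385·86 + 0.2419·97 + 0.2453·46 + 1.1406·87 = 145.9026
Δx_2 = L[2,3] · Δd_3 = 0.3550 · 1 = 0.3550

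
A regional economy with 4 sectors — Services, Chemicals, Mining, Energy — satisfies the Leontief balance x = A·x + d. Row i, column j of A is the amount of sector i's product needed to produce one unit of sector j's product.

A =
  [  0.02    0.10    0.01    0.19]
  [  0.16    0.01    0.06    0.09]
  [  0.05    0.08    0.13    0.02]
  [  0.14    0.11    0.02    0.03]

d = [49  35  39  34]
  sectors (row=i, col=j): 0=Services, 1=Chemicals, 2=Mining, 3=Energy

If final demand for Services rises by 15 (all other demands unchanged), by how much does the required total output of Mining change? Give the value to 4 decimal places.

1.2586

Form M = I − A:
  [  0.98   -0.10   -0.01   -0.19]
  [ -0.16    0.99   -0.06   -0.09]
  [ -0.05   -0.08    0.87   -0.02]
  [ -0.14   -0.11   -0.02    0.97]
Leontief inverse L = M⁻¹:
  [  1.0759    0.1357    0.0269    0.2239]
  [  0.1953    1.0514    0.0779    0.1374]
  [  0.0839    0.1077    1.1590    0.0503]
  [  0.1792    0.1410    0.0366    1.0799]
Total output x = L · d:
  x_0 = 1.0759·49 + 0.1357·35 + 0.0269·39 + 0.2239·34 = 66.1313
  x_1 = 0.1953·49 + 1.0514·35 + 0.0779·39 + 0.1374·34 = 54.0766
  x_2 = 0.0839·49 + 0.1077·35 + 1.1590·39 + 0.0503·34 = 54.7929
  x_3 = 0.1792·49 + 0.1410·35 + 0.0366·39 + 1.0799·34 = 51.8584
Δx_2 = L[2,0] · Δd_0 = 0.0839 · 15 = 1.2586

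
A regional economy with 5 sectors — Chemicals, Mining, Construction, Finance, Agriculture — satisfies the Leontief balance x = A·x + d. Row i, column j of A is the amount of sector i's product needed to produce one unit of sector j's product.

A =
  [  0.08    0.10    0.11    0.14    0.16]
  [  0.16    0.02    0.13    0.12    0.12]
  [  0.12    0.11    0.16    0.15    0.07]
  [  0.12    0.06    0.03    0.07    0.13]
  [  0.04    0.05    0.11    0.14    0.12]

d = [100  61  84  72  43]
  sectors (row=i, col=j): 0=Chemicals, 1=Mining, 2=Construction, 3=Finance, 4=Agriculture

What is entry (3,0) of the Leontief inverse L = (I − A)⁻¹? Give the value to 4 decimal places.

Form M = I − A:
  [  0.92   -0.10   -0.11   -0.14   -0.16]
  [ -0.16    0.98   -0.13   -0.12   -0.12]
  [ -0.12   -0.11    0.84   -0.15   -0.07]
  [ -0.12   -0.06   -0.03    0.93   -0.13]
  [ -0.04   -0.05   -0.11   -0.14    0.88]
Leontief inverse L = M⁻¹:
  [  1.2001    0.1820    0.2355    0.2879    0.3043]
  [  0.2703    1.1053    0.2497    0.2625    0.2585]
  [  0.2535    0.2013    1.2948    0.3064    0.2218]
  [  0.1991    0.1174    0.1170    1.1746    0.2350]
  [  0.1333    0.1149    0.2053    0.2532    1.2300]
Total output x = L · d:
  x_0 = 1.2001·100 + 0.1820·61 + 0.2355·84 + 0.2879·72 + 0.3043·43 = 184.7114
  x_1 = 0.2703·100 + 1.1053·61 + 0.2497·84 + 0.2625·72 + 0.2585·43 = 145.4337
  x_2 = 0.2535·100 + 0.2013·61 + 1.2948·84 + 0.3064·72 + 0.2218·43 = 177.9859
  x_3 = 0.1991·100 + 0.1174·61 + 0.1170·84 + 1.1746·72 + 0.2350·43 = 131.5724
  x_4 = 0.1333·100 + 0.1149·61 + 0.2053·84 + 0.2532·72 + 1.2300·43 = 108.7031

L[3,0] = 0.1991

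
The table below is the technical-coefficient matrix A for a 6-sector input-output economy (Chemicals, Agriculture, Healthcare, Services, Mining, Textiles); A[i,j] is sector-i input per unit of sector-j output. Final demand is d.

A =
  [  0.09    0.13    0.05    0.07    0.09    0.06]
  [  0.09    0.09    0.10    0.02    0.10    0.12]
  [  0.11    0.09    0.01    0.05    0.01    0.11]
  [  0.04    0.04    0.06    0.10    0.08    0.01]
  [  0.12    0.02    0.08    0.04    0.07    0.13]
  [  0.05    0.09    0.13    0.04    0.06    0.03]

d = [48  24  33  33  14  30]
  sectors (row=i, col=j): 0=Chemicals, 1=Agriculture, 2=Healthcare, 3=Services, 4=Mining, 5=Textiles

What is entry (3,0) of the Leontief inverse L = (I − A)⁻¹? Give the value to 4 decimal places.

Form M = I − A:
  [  0.91   -0.13   -0.05   -0.07   -0.09   -0.06]
  [ -0.09    0.91   -0.10   -0.02   -0.10   -0.12]
  [ -0.11   -0.09    0.99   -0.05   -0.01   -0.11]
  [ -0.04   -0.04   -0.06    0.90   -0.08   -0.01]
  [ -0.12   -0.02   -0.08   -0.04    0.93   -0.13]
  [ -0.05   -0.09   -0.13   -0.04   -0.06    0.97]
Leontief inverse L = M⁻¹:
  [  1.1651    0.1993    0.1156    0.1142    0.1537    0.1316]
  [  0.1707    1.1658    0.1692    0.0645    0.1619    0.1963]
  [  0.1639    0.1494    1.0643    0.0849    0.0609    0.1584]
  [  0.0882    0.0801    0.0979    1.1329    0.1191    0.0541]
  [  0.1877    0.0877    0.1391    0.0826    1.1237    0.1897]
  [  0.1131    0.1472    0.1769    0.0751    0.1055    1.0911]
Total output x = L · d:
  x_0 = 1.1651·48 + 0.1993·24 + 0.1156·33 + 0.1142·33 + 0.1537·14 + 0.1316·30 = 74.3905
  x_1 = 0.1707·48 + 1.1658·24 + 0.1692·33 + 0.0645·33 + 0.1619·14 + 0.1963·30 = 52.0425
  x_2 = 0.1639·48 + 0.1494·24 + 1.0643·33 + 0.0849·33 + 0.0609·14 + 0.1584·30 = 54.9823
  x_3 = 0.0882·48 + 0.0801·24 + 0.0979·33 + 1.1329·33 + 0.1191·14 + 0.0541·30 = 50.0659
  x_4 = 0.1877·48 + 0.0877·24 + 0.1391·33 + 0.0826·33 + 1.1237·14 + 0.1897·30 = 39.8522
  x_5 = 0.1131·48 + 0.1472·24 + 0.1769·33 + 0.0751·33 + 0.1055·14 + 1.0911·30 = 51.4895

L[3,0] = 0.0882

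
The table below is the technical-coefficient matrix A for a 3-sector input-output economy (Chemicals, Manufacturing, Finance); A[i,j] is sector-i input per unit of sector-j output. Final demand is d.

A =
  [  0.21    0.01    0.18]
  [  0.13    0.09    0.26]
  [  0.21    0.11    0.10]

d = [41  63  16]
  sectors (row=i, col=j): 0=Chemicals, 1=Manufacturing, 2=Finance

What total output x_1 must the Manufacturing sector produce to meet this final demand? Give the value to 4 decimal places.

90.6701

Form M = I − A:
  [  0.79   -0.01   -0.18]
  [ -0.13    0.91   -0.26]
  [ -0.21   -0.11    0.90]
Leontief inverse L = M⁻¹:
  [  1.3494    0.0492    0.2841]
  [  0.2930    1.1493    0.3906]
  [  0.3507    0.1519    1.2251]
Total output x = L · d:
  x_0 = 1.3494·41 + 0.0492·63 + 0.2841·16 = 62.9698
  x_1 = 0.2930·41 + 1.1493·63 + 0.3906·16 = 90.6701
  x_2 = 0.3507·41 + 0.1519·63 + 1.2251·16 = 43.5526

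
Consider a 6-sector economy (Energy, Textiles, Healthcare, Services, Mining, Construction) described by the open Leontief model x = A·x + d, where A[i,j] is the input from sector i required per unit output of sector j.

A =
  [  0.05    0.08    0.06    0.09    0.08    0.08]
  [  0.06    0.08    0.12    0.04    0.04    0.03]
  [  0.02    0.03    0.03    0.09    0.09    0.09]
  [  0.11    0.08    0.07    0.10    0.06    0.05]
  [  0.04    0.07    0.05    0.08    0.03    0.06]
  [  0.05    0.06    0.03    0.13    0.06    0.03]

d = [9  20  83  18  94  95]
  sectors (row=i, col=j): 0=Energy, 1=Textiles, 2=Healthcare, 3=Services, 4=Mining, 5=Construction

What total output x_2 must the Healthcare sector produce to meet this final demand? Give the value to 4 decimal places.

Form M = I − A:
  [  0.95   -0.08   -0.06   -0.09   -0.08   -0.08]
  [ -0.06    0.92   -0.12   -0.04   -0.04   -0.03]
  [ -0.02   -0.03    0.97   -0.09   -0.09   -0.09]
  [ -0.11   -0.08   -0.07    0.90   -0.06   -0.05]
  [ -0.04   -0.07   -0.05   -0.08    0.97   -0.06]
  [ -0.05   -0.06   -0.03   -0.13   -0.06    0.97]
Leontief inverse L = M⁻¹:
  [  1.0921    0.1288    0.1045    0.1534    0.1219    0.1192]
  [  0.0912    1.1181    0.1566    0.0910    0.0779    0.0661]
  [  0.0548    0.0690    1.0632    0.1431    0.1223    0.1202]
  [  0.1556    0.1333    0.1189    1.1677    0.1075    0.0948]
  [  0.0728    0.1069    0.0845    0.1279    1.0626    0.0895]
  [  0.0890    0.1024    0.0691    0.1824    0.0950    1.0631]
Total output x = L · d:
  x_0 = 1.0921·9 + 0.1288·20 + 0.1045·83 + 0.1534·18 + 0.1219·94 + 0.1192·95 = 46.6309
  x_1 = 0.0912·9 + 1.1181·20 + 0.1566·83 + 0.0910·18 + 0.0779·94 + 0.0661·95 = 51.4215
  x_2 = 0.0548·9 + 0.0690·20 + 1.0632·83 + 0.1431·18 + 0.1223·94 + 0.1202·95 = 115.6154
  x_3 = 0.1556·9 + 0.1333·20 + 0.1189·83 + 1.1677·18 + 0.1075·94 + 0.0948·95 = 54.0618
  x_4 = 0.0728·9 + 0.1069·20 + 0.0845·83 + 0.1279·18 + 1.0626·94 + 0.0895·95 = 120.4931
  x_5 = 0.0890·9 + 0.1024·20 + 0.0691·83 + 0.1824·18 + 0.0950·94 + 1.0631·95 = 121.7968

115.6154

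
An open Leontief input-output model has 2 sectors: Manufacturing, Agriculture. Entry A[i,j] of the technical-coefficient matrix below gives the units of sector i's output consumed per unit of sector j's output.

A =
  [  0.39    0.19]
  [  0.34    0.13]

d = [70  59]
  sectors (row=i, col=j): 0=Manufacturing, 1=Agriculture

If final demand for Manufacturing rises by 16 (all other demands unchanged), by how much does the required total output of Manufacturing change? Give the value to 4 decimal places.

29.8648

Form M = I − A:
  [  0.61   -0.19]
  [ -0.34    0.87]
Leontief inverse L = M⁻¹:
  [  1.8666    0.4076]
  [  0.7295    1.3087]
Total output x = L · d:
  x_0 = 1.8666·70 + 0.4076·59 = 154.7093
  x_1 = 0.7295·70 + 1.3087·59 = 128.2772
Δx_0 = L[0,0] · Δd_0 = 1.8666 · 16 = 29.8648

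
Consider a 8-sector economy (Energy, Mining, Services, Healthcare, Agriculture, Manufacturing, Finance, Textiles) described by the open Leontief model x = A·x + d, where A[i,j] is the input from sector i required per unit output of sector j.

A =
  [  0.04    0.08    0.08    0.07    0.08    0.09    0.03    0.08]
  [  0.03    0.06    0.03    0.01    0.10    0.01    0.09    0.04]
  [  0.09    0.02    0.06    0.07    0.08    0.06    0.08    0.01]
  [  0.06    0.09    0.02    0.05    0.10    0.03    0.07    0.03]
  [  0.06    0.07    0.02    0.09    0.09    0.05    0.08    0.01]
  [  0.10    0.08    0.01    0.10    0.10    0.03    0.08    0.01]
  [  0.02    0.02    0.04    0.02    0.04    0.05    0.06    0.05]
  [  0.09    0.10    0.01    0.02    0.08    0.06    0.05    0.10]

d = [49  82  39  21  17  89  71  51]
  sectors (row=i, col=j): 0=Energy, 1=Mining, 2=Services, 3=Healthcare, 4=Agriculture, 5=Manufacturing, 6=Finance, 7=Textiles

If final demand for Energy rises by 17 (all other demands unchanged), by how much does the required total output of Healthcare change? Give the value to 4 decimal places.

1.7482

Form M = I − A:
  [  0.96   -0.08   -0.08   -0.07   -0.08   -0.09   -0.03   -0.08]
  [ -0.03    0.94   -0.03   -0.01   -0.10   -0.01   -0.09   -0.04]
  [ -0.09   -0.02    0.94   -0.07   -0.08   -0.06   -0.08   -0.01]
  [ -0.06   -0.09   -0.02    0.95   -0.10   -0.03   -0.07   -0.03]
  [ -0.06   -0.07   -0.02   -0.09    0.91   -0.05   -0.08   -0.01]
  [ -0.10   -0.08   -0.01   -0.10   -0.10    0.97   -0.08   -0.01]
  [ -0.02   -0.02   -0.04   -0.02   -0.04   -0.05    0.94   -0.05]
  [ -0.09   -0.10   -0.01   -0.02   -0.08   -0.06   -0.05    0.90]
Leontief inverse L = M⁻¹:
  [  1.1024    0.1469    0.1117    0.1257    0.1664    0.1357    0.1002    0.1189]
  [  0.0646    1.0993    0.0516    0.0431    0.1520    0.0407    0.1348    0.0662]
  [  0.1390    0.0739    1.0911    0.1202    0.1504    0.1023    0.1371    0.0422]
  [  0.1028    0.1416    0.0468    1.0919    0.1670    0.0666    0.1253    0.0619]
  [  0.1052    0.1241    0.0477    0.1355    1.1602    0.0877    0.1378    0.0414]
  [  0.1477    0.1401    0.0419    0.1490    0.1766    1.0726    0.1416    0.0465]
  [  0.0529    0.0541    0.0573    0.0492    0.0839    0.0758    1.0967    0.0721]
  [  0.1434    0.1642    0.0403    0.0677    0.1585    0.1042    0.1119    1.1430]
Total output x = L · d:
  x_0 = 1.1024·49 + 0.1469·82 + 0.1117·39 + 0.1257·21 + 0.1664·17 + 0.1357·89 + 0.1002·71 + 0.1189·51 = 101.1382
  x_1 = 0.0646·49 + 1.0993·82 + 0.0516·39 + 0.0431·21 + 0.1520·17 + 0.0407·89 + 0.1348·71 + 0.0662·51 = 115.3836
  x_2 = 0.1390·49 + 0.0739·82 + 1.0911·39 + 0.1202·21 + 0.1504·17 + 0.1023·89 + 0.1371·71 + 0.0422·51 = 81.4935
  x_3 = 0.1028·49 + 0.1416·82 + 0.0468·39 + 1.0919·21 + 0.1670·17 + 0.0666·89 + 0.1253·71 + 0.0619·51 = 62.2235
  x_4 = 0.1052·49 + 0.1241·82 + 0.0477·39 + 0.1355·21 + 1.1602·17 + 0.0877·89 + 0.1378·71 + 0.0414·51 = 59.4641
  x_5 = 0.1477·49 + 0.1401·82 + 0.0419·39 + 0.1490·21 + 0.1766·17 + 1.0726·89 + 0.1416·71 + 0.0465·51 = 134.3779
  x_6 = 0.0529·49 + 0.0541·82 + 0.0573·39 + 0.0492·21 + 0.0839·17 + 0.0758·89 + 1.0967·71 + 0.0721·51 = 100.0177
  x_7 = 0.1434·49 + 0.1642·82 + 0.0403·39 + 0.0677·21 + 0.1585·17 + 0.1042·89 + 0.1119·71 + 1.1430·51 = 101.6899
Δx_3 = L[3,0] · Δd_0 = 0.1028 · 17 = 1.7482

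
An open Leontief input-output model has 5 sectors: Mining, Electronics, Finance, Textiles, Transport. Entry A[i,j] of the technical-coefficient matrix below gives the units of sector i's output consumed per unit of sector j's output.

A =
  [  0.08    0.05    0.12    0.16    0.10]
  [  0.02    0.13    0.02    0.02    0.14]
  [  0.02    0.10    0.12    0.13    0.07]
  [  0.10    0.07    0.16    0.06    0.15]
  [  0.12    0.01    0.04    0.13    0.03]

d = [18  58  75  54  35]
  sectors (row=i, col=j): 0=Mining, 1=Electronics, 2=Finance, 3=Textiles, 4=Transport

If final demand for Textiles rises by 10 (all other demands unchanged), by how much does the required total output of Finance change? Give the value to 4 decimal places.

Form M = I − A:
  [  0.92   -0.05   -0.12   -0.16   -0.10]
  [ -0.02    0.87   -0.02   -0.02   -0.14]
  [ -0.02   -0.10    0.88   -0.13   -0.07]
  [ -0.10   -0.07   -0.16    0.94   -0.15]
  [ -0.12   -0.01   -0.04   -0.13    0.97]
Leontief inverse L = M⁻¹:
  [  1.1462    0.1130    0.2135    0.2532    0.1890]
  [  0.0587    1.1669    0.0556    0.0687    0.1891]
  [  0.0704    0.1590    1.1928    0.2007    0.1473]
  [  0.1650    0.1340    0.2473    1.1613    0.2338]
  [  0.1674    0.0505    0.1093    0.1959    1.0937]
Total output x = L · d:
  x_0 = 1.1462·18 + 0.1130·58 + 0.2135·75 + 0.2532·54 + 0.1890·35 = 63.4832
  x_1 = 0.0587·18 + 1.1669·58 + 0.0556·75 + 0.0687·54 + 0.1891·35 = 83.2328
  x_2 = 0.0704·18 + 0.1590·58 + 1.1928·75 + 0.2007·54 + 0.1473·35 = 115.9402
  x_3 = 0.1650·18 + 0.1340·58 + 0.2473·75 + 1.1613·54 + 0.2338·35 = 100.1866
  x_4 = 0.1674·18 + 0.0505·58 + 0.1093·75 + 0.1959·54 + 1.0937·35 = 63.0022
Δx_2 = L[2,3] · Δd_3 = 0.2007 · 10 = 2.0070

2.0070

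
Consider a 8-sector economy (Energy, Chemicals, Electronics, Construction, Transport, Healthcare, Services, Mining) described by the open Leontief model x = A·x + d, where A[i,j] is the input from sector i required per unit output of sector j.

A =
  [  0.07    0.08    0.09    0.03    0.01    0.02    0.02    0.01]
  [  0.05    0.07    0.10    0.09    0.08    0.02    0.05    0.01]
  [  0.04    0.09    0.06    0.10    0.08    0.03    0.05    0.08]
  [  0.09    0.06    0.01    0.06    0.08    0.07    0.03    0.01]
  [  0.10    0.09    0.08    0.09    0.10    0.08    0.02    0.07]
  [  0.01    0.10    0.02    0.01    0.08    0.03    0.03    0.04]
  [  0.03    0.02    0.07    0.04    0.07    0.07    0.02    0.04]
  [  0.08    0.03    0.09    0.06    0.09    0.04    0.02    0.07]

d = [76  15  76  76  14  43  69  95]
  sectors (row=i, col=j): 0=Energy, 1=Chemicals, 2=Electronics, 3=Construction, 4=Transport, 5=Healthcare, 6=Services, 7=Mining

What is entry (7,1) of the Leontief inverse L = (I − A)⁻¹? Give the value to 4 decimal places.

Form M = I − A:
  [  0.93   -0.08   -0.09   -0.03   -0.01   -0.02   -0.02   -0.01]
  [ -0.05    0.93   -0.10   -0.09   -0.08   -0.02   -0.05   -0.01]
  [ -0.04   -0.09    0.94   -0.10   -0.08   -0.03   -0.05   -0.08]
  [ -0.09   -0.06   -0.01    0.94   -0.08   -0.07   -0.03   -0.01]
  [ -0.10   -0.09   -0.08   -0.09    0.90   -0.08   -0.02   -0.07]
  [ -0.01   -0.10   -0.02   -0.01   -0.08    0.97   -0.03   -0.04]
  [ -0.03   -0.02   -0.07   -0.04   -0.07   -0.07    0.98   -0.04]
  [ -0.08   -0.03   -0.09   -0.06   -0.09   -0.04   -0.02    0.93]
Leontief inverse L = M⁻¹:
  [  1.1045    0.1238    0.1311    0.0703    0.0514    0.0430    0.0407    0.0327]
  [  0.1047    1.1327    0.1559    0.1491    0.1449    0.0606    0.0782    0.0452]
  [  0.1030    0.1570    1.1244    0.1646    0.1546    0.0755    0.0804    0.1196]
  [  0.1355    0.1145    0.0576    1.1034    0.1317    0.1027    0.0519    0.0361]
  [  0.1724    0.1740    0.1556    0.1633    1.1844    0.1302    0.0559    0.1160]
  [  0.0477    0.1428    0.0636    0.0517    0.1278    1.0574    0.0494    0.0653]
  [  0.0702    0.0693    0.1116    0.0822    0.1210    0.1002    1.0406    0.0702]
  [  0.1373    0.0942    0.1490    0.1178    0.1553    0.0798    0.0471    1.1090]
Total output x = L · d:
  x_0 = 1.1045·76 + 0.1238·15 + 0.1311·76 + 0.0703·76 + 0.0514·14 + 0.0430·43 + 0.0407·69 + 0.0327·95 = 109.5870
  x_1 = 0.1047·76 + 1.1327·15 + 0.1559·76 + 0.1491·76 + 0.1449·14 + 0.0606·43 + 0.0782·69 + 0.0452·95 = 62.4432
  x_2 = 0.1030·76 + 0.1570·15 + 1.1244·76 + 0.1646·76 + 0.1546·14 + 0.0755·43 + 0.0804·69 + 0.1196·95 = 130.4700
  x_3 = 0.1355·76 + 0.1145·15 + 0.0576·76 + 1.1034·76 + 0.1317·14 + 0.1027·43 + 0.0519·69 + 0.0361·95 = 113.5136
  x_4 = 0.1724·76 + 0.1740·15 + 0.1556·76 + 0.1633·76 + 1.1844·14 + 0.1302·43 + 0.0559·69 + 0.1160·95 = 76.9996
  x_5 = 0.0477·76 + 0.1428·15 + 0.0636·76 + 0.0517·76 + 0.1278·14 + 1.0574·43 + 0.0494·69 + 0.0653·95 = 71.4072
  x_6 = 0.0702·76 + 0.0693·15 + 0.1116·76 + 0.0822·76 + 0.1210·14 + 0.1002·43 + 1.0406·69 + 0.0702·95 = 105.5630
  x_7 = 0.1373·76 + 0.0942·15 + 0.1490·76 + 0.1178·76 + 0.1553·14 + 0.0798·43 + 0.0471·69 + 1.1090·95 = 146.3343

L[7,1] = 0.0942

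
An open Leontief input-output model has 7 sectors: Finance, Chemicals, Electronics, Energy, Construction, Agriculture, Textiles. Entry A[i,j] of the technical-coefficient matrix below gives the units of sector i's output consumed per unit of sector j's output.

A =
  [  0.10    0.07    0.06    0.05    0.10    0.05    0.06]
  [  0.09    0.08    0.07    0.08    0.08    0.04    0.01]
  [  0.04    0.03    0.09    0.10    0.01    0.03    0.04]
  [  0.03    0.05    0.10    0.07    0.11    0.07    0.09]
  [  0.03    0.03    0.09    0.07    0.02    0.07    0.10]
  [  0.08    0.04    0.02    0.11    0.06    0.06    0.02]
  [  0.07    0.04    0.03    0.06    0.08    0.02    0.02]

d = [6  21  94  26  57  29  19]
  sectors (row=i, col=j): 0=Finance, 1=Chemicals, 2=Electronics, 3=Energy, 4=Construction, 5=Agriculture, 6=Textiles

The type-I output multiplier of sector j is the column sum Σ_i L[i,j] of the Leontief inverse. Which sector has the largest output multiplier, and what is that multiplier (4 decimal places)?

Form M = I − A:
  [  0.90   -0.07   -0.06   -0.05   -0.10   -0.05   -0.06]
  [ -0.09    0.92   -0.07   -0.08   -0.08   -0.04   -0.01]
  [ -0.04   -0.03    0.91   -0.10   -0.01   -0.03   -0.04]
  [ -0.03   -0.05   -0.10    0.93   -0.11   -0.07   -0.09]
  [ -0.03   -0.03   -0.09   -0.07    0.98   -0.07   -0.10]
  [ -0.08   -0.04   -0.02   -0.11   -0.06    0.94   -0.02]
  [ -0.07   -0.04   -0.03   -0.06   -0.08   -0.02    0.98]
Leontief inverse L = M⁻¹:
  [  1.1527    0.1113    0.1178    0.1135    0.1548    0.0920    0.1046]
  [  0.1379    1.1193    0.1271    0.1402    0.1317    0.0804    0.0530]
  [  0.0734    0.0577    1.1327    0.1459    0.0495    0.0586    0.0710]
  [  0.0801    0.0894    0.1604    1.1389    0.1630    0.1130    0.1359]
  [  0.0712    0.0615    0.1351    0.1245    1.0651    0.1021    0.1327]
  [  0.1217    0.0741    0.0684    0.1621    0.1094    1.0971    0.0594]
  [  0.1034    0.0674    0.0705    0.1015    0.1171    0.0493    1.0526]
Total output x = L · d:
  x_0 = 1.1527·6 + 0.1113·21 + 0.1178·94 + 0.1135·26 + 0.1548·57 + 0.0920·29 + 0.1046·19 = 36.7629
  x_1 = 0.1379·6 + 1.1193·21 + 0.1271·94 + 0.1402·26 + 0.1317·57 + 0.0804·29 + 0.0530·19 = 50.7782
  x_2 = 0.0734·6 + 0.0577·21 + 1.1327·94 + 0.1459·26 + 0.0495·57 + 0.0586·29 + 0.0710·19 = 117.7927
  x_3 = 0.0801·6 + 0.0894·21 + 0.1604·94 + 1.1389·26 + 0.1630·57 + 0.1130·29 + 0.1359·19 = 62.1925
  x_4 = 0.0712·6 + 0.0615·21 + 0.1351·94 + 0.1245·26 + 1.0651·57 + 0.1021·29 + 0.1327·19 = 83.8468
  x_5 = 0.1217·6 + 0.0741·21 + 0.0684·94 + 0.1621·26 + 0.1094·57 + 1.0971·29 + 0.0594·19 = 52.1151
  x_6 = 0.1034·6 + 0.0674·21 + 0.0705·94 + 0.1015·26 + 0.1171·57 + 0.0493·29 + 1.0526·19 = 39.4081
Output multipliers (column sums of L):
  Finance: 1.7404
  Chemicals: 1.5808
  Electronics: 1.8121
  Energy: 1.9266
  Construction: 1.7907
  Agriculture: 1.5926
  Textiles: 1.6092

Energy (1.9266)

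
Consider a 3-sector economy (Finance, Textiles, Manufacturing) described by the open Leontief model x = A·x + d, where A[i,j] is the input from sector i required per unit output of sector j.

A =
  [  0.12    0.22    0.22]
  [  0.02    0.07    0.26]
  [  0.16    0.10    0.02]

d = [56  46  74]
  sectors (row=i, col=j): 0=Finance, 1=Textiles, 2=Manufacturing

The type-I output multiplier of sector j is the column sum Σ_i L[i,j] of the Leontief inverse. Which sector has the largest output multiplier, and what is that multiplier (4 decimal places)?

Manufacturing (1.7870)

Form M = I − A:
  [  0.88   -0.22   -0.22]
  [ -0.02    0.93   -0.26]
  [ -0.16   -0.10    0.98]
Leontief inverse L = M⁻¹:
  [  1.2087    0.3244    0.3574]
  [  0.0835    1.1293    0.3184]
  [  0.2059    0.1682    1.1112]
Total output x = L · d:
  x_0 = 1.2087·56 + 0.3244·46 + 0.3574·74 = 109.0565
  x_1 = 0.0835·56 + 1.1293·46 + 0.3184·74 = 80.1833
  x_2 = 0.2059·56 + 0.1682·46 + 1.1112·74 = 101.4973
Output multipliers (column sums of L):
  Finance: 1.4981
  Textiles: 1.6218
  Manufacturing: 1.7870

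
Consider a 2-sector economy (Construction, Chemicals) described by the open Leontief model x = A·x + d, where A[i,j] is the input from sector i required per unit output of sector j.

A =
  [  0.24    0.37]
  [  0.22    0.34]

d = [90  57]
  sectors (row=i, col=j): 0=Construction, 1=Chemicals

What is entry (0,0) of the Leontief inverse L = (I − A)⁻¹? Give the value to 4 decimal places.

L[0,0] = 1.5707

Form M = I − A:
  [  0.76   -0.37]
  [ -0.22    0.66]
Leontief inverse L = M⁻¹:
  [  1.5707    0.8805]
  [  0.5236    1.8087]
Total output x = L · d:
  x_0 = 1.5707·90 + 0.8805·57 = 191.5516
  x_1 = 0.5236·90 + 1.8087·57 = 150.2142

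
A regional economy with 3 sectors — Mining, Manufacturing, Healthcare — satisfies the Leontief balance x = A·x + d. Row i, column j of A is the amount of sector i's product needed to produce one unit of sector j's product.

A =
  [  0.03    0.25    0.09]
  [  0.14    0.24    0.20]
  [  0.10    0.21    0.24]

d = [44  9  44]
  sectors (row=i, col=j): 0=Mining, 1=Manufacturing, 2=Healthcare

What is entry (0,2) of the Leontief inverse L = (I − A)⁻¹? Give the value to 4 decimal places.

L[0,2] = 0.2475

Form M = I − A:
  [  0.97   -0.25   -0.09]
  [ -0.14    0.76   -0.20]
  [ -0.10   -0.21    0.76]
Leontief inverse L = M⁻¹:
  [  1.1195    0.4366    0.2475]
  [  0.2642    1.5220    0.4318]
  [  0.2203    0.4780    1.4677]
Total output x = L · d:
  x_0 = 1.1195·44 + 0.4366·9 + 0.2475·44 = 64.0743
  x_1 = 0.2642·44 + 1.5220·9 + 0.4318·44 = 44.3222
  x_2 = 0.2203·44 + 0.4780·9 + 1.4677·44 = 78.5725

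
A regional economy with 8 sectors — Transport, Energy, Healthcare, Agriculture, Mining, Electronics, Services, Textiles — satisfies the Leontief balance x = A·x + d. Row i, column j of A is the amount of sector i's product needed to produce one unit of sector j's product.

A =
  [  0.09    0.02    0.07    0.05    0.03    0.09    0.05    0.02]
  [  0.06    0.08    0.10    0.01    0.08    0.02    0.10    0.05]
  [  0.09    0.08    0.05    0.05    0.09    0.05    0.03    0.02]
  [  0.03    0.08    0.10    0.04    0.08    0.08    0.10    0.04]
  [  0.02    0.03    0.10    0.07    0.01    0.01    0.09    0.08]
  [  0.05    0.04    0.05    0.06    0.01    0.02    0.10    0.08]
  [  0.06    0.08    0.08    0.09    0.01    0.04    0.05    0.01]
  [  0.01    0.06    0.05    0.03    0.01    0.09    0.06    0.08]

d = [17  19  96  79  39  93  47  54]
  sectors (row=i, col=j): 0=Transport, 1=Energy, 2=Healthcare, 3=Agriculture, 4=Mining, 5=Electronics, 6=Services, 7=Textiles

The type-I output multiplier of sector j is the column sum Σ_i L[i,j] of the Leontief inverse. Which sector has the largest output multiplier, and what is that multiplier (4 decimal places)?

Healthcare (2.0776)

Form M = I − A:
  [  0.91   -0.02   -0.07   -0.05   -0.03   -0.09   -0.05   -0.02]
  [ -0.06    0.92   -0.10   -0.01   -0.08   -0.02   -0.10   -0.05]
  [ -0.09   -0.08    0.95   -0.05   -0.09   -0.05   -0.03   -0.02]
  [ -0.03   -0.08   -0.10    0.96   -0.08   -0.08   -0.10   -0.04]
  [ -0.02   -0.03   -0.10   -0.07    0.99   -0.01   -0.09   -0.08]
  [ -0.05   -0.04   -0.05   -0.06   -0.01    0.98   -0.10   -0.08]
  [ -0.06   -0.08   -0.08   -0.09   -0.01   -0.04    0.95   -0.01]
  [ -0.01   -0.06   -0.05   -0.03   -0.01   -0.09   -0.06    0.92]
Leontief inverse L = M⁻¹:
  [  1.1340    0.0632    0.1242    0.0899    0.0609    0.1287    0.1023    0.0523]
  [  0.1108    1.1350    0.1673    0.0565    0.1180    0.0623    0.1598    0.0876]
  [  0.1359    0.1274    1.1143    0.0915    0.1255    0.0897    0.0904    0.0578]
  [  0.0842    0.1415    0.1741    1.0918    0.1219    0.1245    0.1697    0.0840]
  [  0.0601    0.0796    0.1542    0.1077    1.0441    0.0503    0.1389    0.1103]
  [  0.0896    0.0872    0.1046    0.0978    0.0405    1.0604    0.1499    0.1106]
  [  0.1053    0.1293    0.1393    0.1275    0.0490    0.0792    1.1052    0.0410]
  [  0.0460    0.1041    0.0995    0.0643    0.0377    0.1238    0.1102    1.1138]
Total output x = L · d:
  x_0 = 1.1340·17 + 0.0632·19 + 0.1242·96 + 0.0899·79 + 0.0609·39 + 0.1287·93 + 0.1023·47 + 0.0523·54 = 61.4870
  x_1 = 0.1108·17 + 1.1350·19 + 0.1673·96 + 0.0565·79 + 0.1180·39 + 0.0623·93 + 0.1598·47 + 0.0876·54 = 66.6104
  x_2 = 0.1359·17 + 0.1274·19 + 1.1143·96 + 0.0915·79 + 0.1255·39 + 0.0897·93 + 0.0904·47 + 0.0578·54 = 139.5279
  x_3 = 0.0842·17 + 0.1415·19 + 0.1741·96 + 1.0918·79 + 0.1219·39 + 0.1245·93 + 0.1697·47 + 0.0840·54 = 135.9365
  x_4 = 0.0601·17 + 0.0796·19 + 0.1542·96 + 0.1077·79 + 1.0441·39 + 0.0503·93 + 0.1389·47 + 0.1103·54 = 83.7334
  x_5 = 0.0896·17 + 0.0872·19 + 0.1046·96 + 0.0978·79 + 0.0405·39 + 1.0604·93 + 0.1499·47 + 0.1106·54 = 134.1613
  x_6 = 0.1053·17 + 0.1293·19 + 0.1393·96 + 0.1275·79 + 0.0490·39 + 0.0792·93 + 1.1052·47 + 0.0410·54 = 91.1320
  x_7 = 0.0460·17 + 0.1041·19 + 0.0995·96 + 0.0643·79 + 0.0377·39 + 0.1238·93 + 0.1102·47 + 1.1138·54 = 95.7019
Output multipliers (column sums of L):
  Transport: 1.7658
  Energy: 1.8673
  Healthcare: 2.0776
  Agriculture: 1.7270
  Mining: 1.5975
  Electronics: 1.7189
  Services: 2.0265
  Textiles: 1.6575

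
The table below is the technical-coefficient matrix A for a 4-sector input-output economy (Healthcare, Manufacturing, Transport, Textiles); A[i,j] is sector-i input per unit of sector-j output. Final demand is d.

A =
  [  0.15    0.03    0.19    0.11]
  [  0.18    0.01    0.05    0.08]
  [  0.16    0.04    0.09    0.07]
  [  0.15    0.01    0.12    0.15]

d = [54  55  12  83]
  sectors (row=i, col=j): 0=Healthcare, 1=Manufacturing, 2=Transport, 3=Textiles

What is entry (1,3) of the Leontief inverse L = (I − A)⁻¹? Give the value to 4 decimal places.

L[1,3] = 0.1417

Form M = I − A:
  [  0.85   -0.03   -0.19   -0.11]
  [ -0.18    0.99   -0.05   -0.08]
  [ -0.16   -0.04    0.91   -0.07]
  [ -0.15   -0.01   -0.12    0.85]
Leontief inverse L = M⁻¹:
  [  1.2775    0.0526    0.2953    0.1946]
  [  0.2666    1.0249    0.1307    0.1417]
  [  0.2567    0.0566    1.1734    0.1352]
  [  0.2648    0.0293    0.2193    1.2316]
Total output x = L · d:
  x_0 = 1.2775·54 + 0.0526·55 + 0.2953·12 + 0.1946·83 = 91.5756
  x_1 = 0.2666·54 + 1.0249·55 + 0.1307·12 + 0.1417·83 = 84.0995
  x_2 = 0.2567·54 + 0.0566·55 + 1.1734·12 + 0.1352·83 = 42.2743
  x_3 = 0.2648·54 + 0.0293·55 + 0.2193·12 + 1.2316·83 = 120.7650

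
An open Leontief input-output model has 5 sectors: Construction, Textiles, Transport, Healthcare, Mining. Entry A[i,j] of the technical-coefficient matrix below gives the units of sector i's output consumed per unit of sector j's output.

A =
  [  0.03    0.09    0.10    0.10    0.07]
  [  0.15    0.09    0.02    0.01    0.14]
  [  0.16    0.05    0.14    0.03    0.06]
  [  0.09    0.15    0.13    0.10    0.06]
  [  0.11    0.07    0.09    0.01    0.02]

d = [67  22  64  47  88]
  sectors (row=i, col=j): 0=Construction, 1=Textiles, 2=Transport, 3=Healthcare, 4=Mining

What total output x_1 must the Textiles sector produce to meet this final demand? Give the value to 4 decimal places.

Form M = I − A:
  [  0.97   -0.09   -0.10   -0.10   -0.07]
  [ -0.15    0.91   -0.02   -0.01   -0.14]
  [ -0.16   -0.05    0.86   -0.03   -0.06]
  [ -0.09   -0.15   -0.13    0.90   -0.06]
  [ -0.11   -0.07   -0.09   -0.01    0.98]
Leontief inverse L = M⁻¹:
  [  1.1068    0.1493    0.1644    0.1314    0.1185]
  [  0.2149    1.1455    0.0773    0.0412    0.1863]
  [  0.2365    0.1101    1.2150    0.0692    0.1112]
  [  0.1915    0.2292    0.2140    1.1435    0.1295]
  [  0.1632    0.1110    0.1377    0.0357    1.0586]
Total output x = L · d:
  x_0 = 1.1068·67 + 0.1493·22 + 0.1644·64 + 0.1314·47 + 0.1185·88 = 104.5658
  x_1 = 0.2149·67 + 1.1455·22 + 0.0773·64 + 0.0412·47 + 0.1863·88 = 62.8760
  x_2 = 0.2365·67 + 0.1101·22 + 1.2150·64 + 0.0692·47 + 0.1112·88 = 109.0667
  x_3 = 0.1915·67 + 0.2292·22 + 0.2140·64 + 1.1435·47 + 0.1295·88 = 96.7140
  x_4 = 0.1632·67 + 0.1110·22 + 0.1377·64 + 0.0357·47 + 1.0586·88 = 117.0272

62.8760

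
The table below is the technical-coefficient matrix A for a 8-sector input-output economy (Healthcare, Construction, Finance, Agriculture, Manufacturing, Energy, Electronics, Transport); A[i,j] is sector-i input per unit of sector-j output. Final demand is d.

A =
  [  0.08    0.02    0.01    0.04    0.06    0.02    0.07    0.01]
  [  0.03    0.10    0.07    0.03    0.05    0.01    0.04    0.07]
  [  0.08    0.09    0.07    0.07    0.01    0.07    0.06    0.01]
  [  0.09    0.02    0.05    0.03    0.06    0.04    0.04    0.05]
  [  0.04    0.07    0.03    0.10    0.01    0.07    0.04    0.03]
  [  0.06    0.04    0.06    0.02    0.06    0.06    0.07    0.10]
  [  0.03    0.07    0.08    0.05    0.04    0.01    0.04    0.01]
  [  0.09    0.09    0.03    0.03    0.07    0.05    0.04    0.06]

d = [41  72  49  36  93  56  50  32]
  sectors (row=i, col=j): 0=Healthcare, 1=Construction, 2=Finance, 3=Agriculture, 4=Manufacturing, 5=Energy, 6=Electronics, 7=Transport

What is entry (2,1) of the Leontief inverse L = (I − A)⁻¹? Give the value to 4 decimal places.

L[2,1] = 0.1358

Form M = I − A:
  [  0.92   -0.02   -0.01   -0.04   -0.06   -0.02   -0.07   -0.01]
  [ -0.03    0.90   -0.07   -0.03   -0.05   -0.01   -0.04   -0.07]
  [ -0.08   -0.09    0.93   -0.07   -0.01   -0.07   -0.06   -0.01]
  [ -0.09   -0.02   -0.05    0.97   -0.06   -0.04   -0.04   -0.05]
  [ -0.04   -0.07   -0.03   -0.10    0.99   -0.07   -0.04   -0.03]
  [ -0.06   -0.04   -0.06   -0.02   -0.06    0.94   -0.07   -0.10]
  [ -0.03   -0.07   -0.08   -0.05   -0.04   -0.01    0.96   -0.01]
  [ -0.09   -0.09   -0.03   -0.03   -0.07   -0.05   -0.04    0.94]
Leontief inverse L = M⁻¹:
  [  1.1094    0.0475    0.0331    0.0646    0.0819    0.0379    0.0949    0.0268]
  [  0.0702    1.1476    0.1047    0.0616    0.0790    0.0360    0.0720    0.0977]
  [  0.1266    0.1358    1.1100    0.1026    0.0448    0.0978    0.0993    0.0416]
  [  0.1300    0.0570    0.0783    1.0601    0.0879    0.0655    0.0724    0.0734]
  [  0.0811    0.1079    0.0637    0.1262    1.0417    0.0945    0.0725    0.0604]
  [  0.1090    0.0912    0.0983    0.0565    0.0956    1.0922    0.1094    0.1324]
  [  0.0630    0.1063    0.1096    0.0768    0.0621    0.0315    1.0669    0.0305]
  [  0.1357    0.1380    0.0657    0.0649    0.1049    0.0788    0.0781    1.0923]
Total output x = L · d:
  x_0 = 1.1094·41 + 0.0475·72 + 0.0331·49 + 0.0646·36 + 0.0819·93 + 0.0379·56 + 0.0949·50 + 0.0268·32 = 68.1937
  x_1 = 0.0702·41 + 1.1476·72 + 0.1047·49 + 0.0616·36 + 0.0790·93 + 0.0360·56 + 0.0720·50 + 0.0977·32 = 108.9428
  x_2 = 0.1266·41 + 0.1358·72 + 1.1100·49 + 0.1026·36 + 0.0448·93 + 0.0978·56 + 0.0993·50 + 0.0416·32 = 88.9927
  x_3 = 0.1300·41 + 0.0570·72 + 0.0783·49 + 1.0601·36 + 0.0879·93 + 0.0655·56 + 0.0724·50 + 0.0734·32 = 69.2518
  x_4 = 0.0811·41 + 0.1079·72 + 0.0637·49 + 0.1262·36 + 1.0417·93 + 0.0945·56 + 0.0725·50 + 0.0604·32 = 126.4808
  x_5 = 0.1090·41 + 0.0912·72 + 0.0983·49 + 0.0565·36 + 0.0956·93 + 1.0922·56 + 0.1094·50 + 0.1324·32 = 97.6464
  x_6 = 0.0630·41 + 0.1063·72 + 0.1096·49 + 0.0768·36 + 0.0621·93 + 0.0315·56 + 1.0669·50 + 0.0305·32 = 80.2399
  x_7 = 0.1357·41 + 0.1380·72 + 0.0657·49 + 0.0649·36 + 0.1049·93 + 0.0788·56 + 0.0781·50 + 1.0923·32 = 74.0800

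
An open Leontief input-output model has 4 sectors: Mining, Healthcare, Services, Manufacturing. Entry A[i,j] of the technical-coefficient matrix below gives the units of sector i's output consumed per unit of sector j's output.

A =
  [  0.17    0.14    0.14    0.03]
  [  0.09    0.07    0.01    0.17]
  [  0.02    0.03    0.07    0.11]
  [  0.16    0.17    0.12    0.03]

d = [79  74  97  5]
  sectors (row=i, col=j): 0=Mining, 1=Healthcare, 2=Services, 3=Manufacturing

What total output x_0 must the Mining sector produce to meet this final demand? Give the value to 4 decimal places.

134.9185

Form M = I − A:
  [  0.83   -0.14   -0.14   -0.03]
  [ -0.09    0.93   -0.01   -0.17]
  [ -0.02   -0.03    0.93   -0.11]
  [ -0.16   -0.17   -0.12    0.97]
Leontief inverse L = M⁻¹:
  [  1.2520    0.2132    0.2036    0.0992]
  [  0.1663    1.1412    0.0647    0.2125]
  [  0.0611    0.0702    1.1032    0.1393]
  [  0.2432    0.2439    0.1814    1.1018]
Total output x = L · d:
  x_0 = 1.2520·79 + 0.2132·74 + 0.2036·97 + 0.0992·5 = 134.9185
  x_1 = 0.1663·79 + 1.1412·74 + 0.0647·97 + 0.2125·5 = 104.9264
  x_2 = 0.0611·79 + 0.0702·74 + 1.1032·97 + 0.1393·5 = 117.7269
  x_3 = 0.2432·79 + 0.2439·74 + 0.1814·97 + 1.1018·5 = 60.3626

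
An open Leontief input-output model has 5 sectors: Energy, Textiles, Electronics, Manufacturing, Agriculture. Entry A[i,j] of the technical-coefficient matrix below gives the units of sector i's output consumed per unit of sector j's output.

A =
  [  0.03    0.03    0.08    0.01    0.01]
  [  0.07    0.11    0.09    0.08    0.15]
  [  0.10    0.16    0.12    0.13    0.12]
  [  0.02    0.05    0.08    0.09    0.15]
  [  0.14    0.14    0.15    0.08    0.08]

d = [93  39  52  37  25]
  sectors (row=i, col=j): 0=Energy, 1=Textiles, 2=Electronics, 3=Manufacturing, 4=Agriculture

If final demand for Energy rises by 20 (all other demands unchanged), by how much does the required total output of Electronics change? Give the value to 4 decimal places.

3.7814

Form M = I − A:
  [  0.97   -0.03   -0.08   -0.01   -0.01]
  [ -0.07    0.89   -0.09   -0.08   -0.15]
  [ -0.10   -0.16    0.88   -0.13   -0.12]
  [ -0.02   -0.05   -0.08    0.91   -0.15]
  [ -0.14   -0.14   -0.15   -0.08    0.92]
Leontief inverse L = M⁻¹:
  [  1.0542    0.0647    0.1131    0.0372    0.0428]
  [  0.1468    1.2117    0.1943    0.1579    0.2502]
  [  0.1891    0.2818    1.2451    0.2265    0.2473]
  [  0.0843    0.1343    0.1662    1.1559    0.2329]
  [  0.2209    0.2519    0.2642    0.1671    1.1921]
Total output x = L · d:
  x_0 = 1.0542·93 + 0.0647·39 + 0.1131·52 + 0.0372·37 + 0.0428·25 = 108.8951
  x_1 = 0.1468·93 + 1.2117·39 + 0.1943·52 + 0.1579·37 + 0.2502·25 = 83.1138
  x_2 = 0.1891·93 + 0.2818·39 + 1.2451·52 + 0.2265·37 + 0.2473·25 = 107.8854
  x_3 = 0.0843·93 + 0.1343·39 + 0.1662·52 + 1.1559·37 + 0.2329·25 = 70.3064
  x_4 = 0.2209·93 + 0.2519·39 + 0.2642·52 + 0.1671·37 + 1.1921·25 = 80.0963
Δx_2 = L[2,0] · Δd_0 = 0.1891 · 20 = 3.7814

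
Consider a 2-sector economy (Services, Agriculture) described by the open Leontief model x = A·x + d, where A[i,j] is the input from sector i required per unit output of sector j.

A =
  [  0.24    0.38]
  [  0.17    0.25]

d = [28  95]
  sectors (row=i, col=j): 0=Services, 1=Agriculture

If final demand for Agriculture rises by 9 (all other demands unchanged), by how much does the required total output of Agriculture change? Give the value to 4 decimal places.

Form M = I − A:
  [  0.76   -0.38]
  [ -0.17    0.75]
Leontief inverse L = M⁻¹:
  [  1.4840    0.7519]
  [  0.3364    1.5038]
Total output x = L · d:
  x_0 = 1.4840·28 + 0.7519·95 = 112.9798
  x_1 = 0.3364·28 + 1.5038·95 = 152.2754
Δx_1 = L[1,1] · Δd_1 = 1.5038 · 9 = 13.5338

13.5338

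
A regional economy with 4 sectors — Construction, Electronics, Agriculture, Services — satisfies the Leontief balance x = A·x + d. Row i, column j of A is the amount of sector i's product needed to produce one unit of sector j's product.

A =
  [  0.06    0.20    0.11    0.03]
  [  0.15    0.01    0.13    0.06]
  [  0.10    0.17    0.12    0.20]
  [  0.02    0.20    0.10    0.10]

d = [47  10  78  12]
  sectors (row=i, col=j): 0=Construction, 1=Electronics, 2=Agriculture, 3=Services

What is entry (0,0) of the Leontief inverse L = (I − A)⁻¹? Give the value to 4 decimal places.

L[0,0] = 1.1317

Form M = I − A:
  [  0.94   -0.20   -0.11   -0.03]
  [ -0.15    0.99   -0.13   -0.06]
  [ -0.10   -0.17    0.88   -0.20]
  [ -0.02   -0.20   -0.10    0.90]
Leontief inverse L = M⁻¹:
  [  1.1317    0.2822    0.1945    0.0998]
  [  0.2017    1.1113    0.2037    0.1261]
  [  0.1882    0.3122    1.2404    0.3027]
  [  0.0909    0.2879    0.1874    1.1750]
Total output x = L · d:
  x_0 = 1.1317·47 + 0.2822·10 + 0.1945·78 + 0.0998·12 = 72.3763
  x_1 = 0.2017·47 + 1.1113·10 + 0.2037·78 + 0.1261·12 = 37.9944
  x_2 = 0.1882·47 + 0.3122·10 + 1.2404·78 + 0.3027·12 = 112.3527
  x_3 = 0.0909·47 + 0.2879·10 + 0.1874·78 + 1.1750·12 = 35.8685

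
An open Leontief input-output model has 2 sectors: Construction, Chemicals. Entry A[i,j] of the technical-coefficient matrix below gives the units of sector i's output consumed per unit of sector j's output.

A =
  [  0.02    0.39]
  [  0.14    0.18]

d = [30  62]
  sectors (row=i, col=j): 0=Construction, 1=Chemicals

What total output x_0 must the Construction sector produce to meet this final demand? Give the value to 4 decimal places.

65.1268

Form M = I − A:
  [  0.98   -0.39]
  [ -0.14    0.82]
Leontief inverse L = M⁻¹:
  [  1.0948    0.5207]
  [  0.1869    1.3084]
Total output x = L · d:
  x_0 = 1.0948·30 + 0.5207·62 = 65.1268
  x_1 = 0.1869·30 + 1.3084·62 = 86.7290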